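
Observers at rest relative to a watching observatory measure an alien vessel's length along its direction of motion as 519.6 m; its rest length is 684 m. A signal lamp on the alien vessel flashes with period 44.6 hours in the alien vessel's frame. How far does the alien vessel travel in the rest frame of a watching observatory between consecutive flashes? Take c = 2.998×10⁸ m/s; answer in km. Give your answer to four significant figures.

Length contraction gives γ = L₀/L = 684/519.6 = 1.3164.
β = √(1 − 1/γ²) = 0.65034. Lab-frame period = γτ = 1.3164×44.6 hours = 58.711 hours. Distance = βc × γτ = 0.65034 × 2.998×10⁸ m/s × 211359.6 s = 4.1209×10^13 m = 4.121×10^10 km.

4.121×10^10 km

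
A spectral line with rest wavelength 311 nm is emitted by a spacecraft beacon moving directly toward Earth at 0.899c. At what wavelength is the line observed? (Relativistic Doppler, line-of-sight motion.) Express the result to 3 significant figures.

71.7 nm

Relativistic Doppler for wavelength: λ_obs = λ_src · √((1−β)/(1+β)).
With β = 0.899: factor = √(0.101/1.899) = 0.23062.
λ_obs = 311 × 0.23062 = 71.7 nm.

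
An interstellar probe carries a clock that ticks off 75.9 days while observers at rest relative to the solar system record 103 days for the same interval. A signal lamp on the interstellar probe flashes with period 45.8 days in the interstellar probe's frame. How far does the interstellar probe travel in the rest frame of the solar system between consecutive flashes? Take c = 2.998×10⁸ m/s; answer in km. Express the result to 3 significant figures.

The time-dilation ratio gives γ = 103/75.9 = 1.35705.
β = √(1 − 1/γ²) = 0.67601. Lab-frame period = γτ = 1.35705×45.8 days = 62.153 days. Distance = βc × γτ = 0.67601 × 2.998×10⁸ m/s × 5370019.2 s = 1.0883×10^15 m = 1.09×10^12 km.

1.09×10^12 km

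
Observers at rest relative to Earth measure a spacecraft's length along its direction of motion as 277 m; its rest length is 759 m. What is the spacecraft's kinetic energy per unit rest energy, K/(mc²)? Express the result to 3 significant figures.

1.74

Length contraction gives γ = L₀/L = 759/277 = 2.74007.
K/(mc²) = γ − 1 = 2.74007 − 1 = 1.74.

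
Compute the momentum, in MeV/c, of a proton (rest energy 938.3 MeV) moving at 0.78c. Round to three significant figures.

1170 MeV/c

γ = 1/√(1 − β²) = 1/√(1 − 0.6084) = 1/√0.3916 = 1/0.62578 = 1.598.
Momentum: p = γβ·mc = 1.598 × 0.78 × 938.3 MeV/c = 1170 MeV/c.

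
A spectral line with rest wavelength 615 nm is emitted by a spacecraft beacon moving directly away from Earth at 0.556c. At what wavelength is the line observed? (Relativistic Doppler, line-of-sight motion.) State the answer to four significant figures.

1151 nm

Relativistic Doppler for wavelength: λ_obs = λ_src · √((1+β)/(1−β)).
With β = 0.556: factor = √(1.556/0.444) = 1.872.
λ_obs = 615 × 1.872 = 1151 nm.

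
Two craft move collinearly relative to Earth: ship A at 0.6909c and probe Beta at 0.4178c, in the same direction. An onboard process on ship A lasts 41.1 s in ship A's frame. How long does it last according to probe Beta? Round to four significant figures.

44.51 s

The velocity of ship A relative to probe Beta is (0.6909 − 0.4178)c / (1 − 0.6909×0.4178) = 0.38392c; relative speed 0.38392c.
γ for this relative speed: γ = 1/√(1 − 0.147395) = 1.083.
The clock on ship A records proper time, so probe Beta measures Δt = γΔτ = 1.083 × 41.1 = 44.51 s.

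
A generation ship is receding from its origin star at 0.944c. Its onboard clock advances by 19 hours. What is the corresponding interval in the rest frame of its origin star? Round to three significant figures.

57.6 hours

With β = 0.944, γ = 1/√(1 − 0.944²) = 1/√0.108864 = 3.0308.
Time dilation: Δt = γ·Δτ = 3.0308 × 19 = 57.6 hours.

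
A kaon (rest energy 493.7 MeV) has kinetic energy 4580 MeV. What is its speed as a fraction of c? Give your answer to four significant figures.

K = (γ−1)mc², so γ = 1 + 4580/493.7 = 10.277.
Then v/c = √(1 − γ⁻²) = √(1 − 0.0094682) = √0.9905318 = 0.9953.

0.9953c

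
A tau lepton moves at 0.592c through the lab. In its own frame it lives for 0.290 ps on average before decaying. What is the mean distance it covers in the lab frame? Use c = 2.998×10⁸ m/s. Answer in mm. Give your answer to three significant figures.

With β = 0.592, γ = 1/√(1 − 0.592²) = 1/√0.649536 = 1.2408.
Lab-frame lifetime: Δt = γτ = 1.2408 × 0.290 ps = 0.35983 ps.
Distance: d = vΔt = 0.592 × 2.998×10⁸ m/s × 3.5983×10^-13 s = 6.39×10^-5 m = 0.0639 mm.

0.0639 mm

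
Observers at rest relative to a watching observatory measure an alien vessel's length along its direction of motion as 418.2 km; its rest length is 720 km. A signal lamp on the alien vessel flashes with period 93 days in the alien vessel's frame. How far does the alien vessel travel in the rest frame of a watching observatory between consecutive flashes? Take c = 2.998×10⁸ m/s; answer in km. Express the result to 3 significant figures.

From L = L₀/γ: γ = 720/418.2 = 1.72166.
β = √(1 − 1/γ²) = 0.81402. Lab-frame period = γτ = 1.72166×93 days = 160.11 days. Distance = βc × γτ = 0.81402 × 2.998×10⁸ m/s × 13833504 s = 3.3760×10^15 m = 3.38×10^12 km.

3.38×10^12 km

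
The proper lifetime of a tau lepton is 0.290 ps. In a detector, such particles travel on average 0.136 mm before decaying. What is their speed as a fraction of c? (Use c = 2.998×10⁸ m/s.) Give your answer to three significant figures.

0.843c

d = βγcτ ⇒ βγ = d/(cτ) = 1.360×10^-4 m / (8.6942×10^-5 m) = 1.5643.
β = (βγ)/√(1+(βγ)²) = 1.5643/√3.44703 = 0.843.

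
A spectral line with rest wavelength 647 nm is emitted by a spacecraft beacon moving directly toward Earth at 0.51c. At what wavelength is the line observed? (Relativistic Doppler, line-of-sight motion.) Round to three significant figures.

369 nm

Relativistic Doppler for wavelength: λ_obs = λ_src · √((1−β)/(1+β)).
With β = 0.51: factor = √(0.49/1.51) = 0.56965.
λ_obs = 647 × 0.56965 = 369 nm.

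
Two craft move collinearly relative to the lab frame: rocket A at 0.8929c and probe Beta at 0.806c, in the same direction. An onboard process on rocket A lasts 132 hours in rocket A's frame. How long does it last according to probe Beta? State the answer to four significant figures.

138.8 hours

Speed of rocket A in probe Beta's frame: u = (v_A − v_B)/(1 − v_A v_B/c²) = (0.8929 − 0.806)/(1 − 0.8929×0.806) = 0.0869/0.2803226 = 0.31; |u| = 0.31c.
At |u| = 0.31c, γ = (1 − 0.0961)^(−1/2) = 1.0518.
Rocket A's interval is proper; time dilation gives Δt_B = γΔτ = 1.0518 × 132 hours = 138.8 hours.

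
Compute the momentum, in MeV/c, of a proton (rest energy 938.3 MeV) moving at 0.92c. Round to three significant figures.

2200 MeV/c

γ = 1/√(1 − β²) = 1/√(1 − 0.8464) = 1/√0.1536 = 1/0.391918 = 2.5516.
Momentum: p = γβ·mc = 2.5516 × 0.92 × 938.3 MeV/c = 2200 MeV/c.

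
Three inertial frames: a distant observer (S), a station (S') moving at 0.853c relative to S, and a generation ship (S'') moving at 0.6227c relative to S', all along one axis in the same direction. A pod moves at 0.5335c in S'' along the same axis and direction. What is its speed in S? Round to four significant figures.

Apply u = (u'+v)/(1+u'v) twice. Pod in the station frame: (0.5335+0.6227)/(1+0.5335·0.6227) = 1.1562/1.33221045 = 0.86788c.
That velocity, transformed to the rest frame of a distant observer: (0.86788+0.853)/(1+0.86788·0.853) = 1.72088/1.74030164 = 0.98884c.

0.9888c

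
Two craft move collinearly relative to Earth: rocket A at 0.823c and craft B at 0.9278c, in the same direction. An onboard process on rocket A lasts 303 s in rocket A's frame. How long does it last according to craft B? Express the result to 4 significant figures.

The velocity of rocket A relative to craft B is (0.823 − 0.9278)c / (1 − 0.823×0.9278) = −0.44328c; relative speed 0.44328c.
γ for this relative speed: γ = 1/√(1 − 0.196497) = 1.1156.
The clock on rocket A records proper time, so craft B measures Δt = γΔτ = 1.1156 × 303 = 338.0 s.

338.0 s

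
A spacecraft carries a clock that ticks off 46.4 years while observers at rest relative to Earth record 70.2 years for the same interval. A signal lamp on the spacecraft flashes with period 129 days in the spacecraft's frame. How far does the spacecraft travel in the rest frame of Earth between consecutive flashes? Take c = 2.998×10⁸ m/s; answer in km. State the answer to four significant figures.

3.794×10^12 km

The time-dilation ratio gives γ = 70.2/46.4 = 1.51293.
β = √(1 − 1/γ²) = 0.75041. Lab-frame period = γτ = 1.51293×129 days = 195.17 days. Distance = βc × γτ = 0.75041 × 2.998×10⁸ m/s × 16862688 s = 3.7936×10^15 m = 3.794×10^12 km.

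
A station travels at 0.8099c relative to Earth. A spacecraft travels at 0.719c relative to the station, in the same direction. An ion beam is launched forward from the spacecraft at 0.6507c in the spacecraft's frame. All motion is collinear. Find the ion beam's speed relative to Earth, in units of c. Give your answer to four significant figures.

Apply u = (u'+v)/(1+u'v) twice. Ion beam in the station frame: (0.6507+0.719)/(1+0.6507·0.719) = 1.3697/1.4678533 = 0.93313c.
That velocity, transformed to the rest frame of Earth: (0.93313+0.8099)/(1+0.93313·0.8099) = 1.74303/1.755741987 = 0.99276c.

0.9928c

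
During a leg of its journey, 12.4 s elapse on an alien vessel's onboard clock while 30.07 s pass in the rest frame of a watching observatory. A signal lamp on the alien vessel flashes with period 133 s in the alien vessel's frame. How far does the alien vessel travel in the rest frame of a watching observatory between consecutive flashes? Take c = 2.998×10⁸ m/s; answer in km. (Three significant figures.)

γ = Δt/Δτ = 30.07/12.4 = 2.425.
β = √(1 − 1/γ²) = 0.91102. Lab-frame period = γτ = 2.425×133 s = 322.52 s. Distance = βc × γτ = 0.91102 × 2.998×10⁸ m/s × 322.52 s = 8.8088×10^10 m = 8.81×10^7 km.

8.81×10^7 km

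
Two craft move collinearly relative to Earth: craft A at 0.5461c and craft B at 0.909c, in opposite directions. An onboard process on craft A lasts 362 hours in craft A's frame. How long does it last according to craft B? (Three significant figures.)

Speed of craft A in craft B's frame: u = (v_A + v_B)/(1 + v_A v_B/c²) = (0.5461 + 0.909)/(1 + 0.5461×0.909) = 1.4551/1.4964049 = 0.9724; |u| = 0.9724c.
At |u| = 0.9724c, γ = (1 − 0.945562)^(−1/2) = 4.286.
Craft A's interval is proper; time dilation gives Δt_B = γΔτ = 4.286 × 362 hours = 1550 hours.

1550 hours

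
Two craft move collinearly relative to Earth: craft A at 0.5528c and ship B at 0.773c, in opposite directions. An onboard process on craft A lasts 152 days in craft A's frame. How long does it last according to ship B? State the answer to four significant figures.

410.4 days

Speed of craft A in ship B's frame: u = (v_A + v_B)/(1 + v_A v_B/c²) = (0.5528 + 0.773)/(1 + 0.5528×0.773) = 1.3258/1.4273144 = 0.92888; |u| = 0.92888c.
At |u| = 0.92888c, γ = (1 − 0.862818)^(−1/2) = 2.6999.
Craft A's interval is proper; time dilation gives Δt_B = γΔτ = 2.6999 × 152 days = 410.4 days.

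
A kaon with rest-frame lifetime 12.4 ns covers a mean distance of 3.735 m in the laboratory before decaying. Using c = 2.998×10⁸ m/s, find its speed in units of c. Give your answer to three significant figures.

d = βγcτ ⇒ βγ = d/(cτ) = 3.735 m / (3.71752 m) = 1.0047.
β = (βγ)/√(1+(βγ)²) = 1.0047/√2.00942 = 0.709.

0.709c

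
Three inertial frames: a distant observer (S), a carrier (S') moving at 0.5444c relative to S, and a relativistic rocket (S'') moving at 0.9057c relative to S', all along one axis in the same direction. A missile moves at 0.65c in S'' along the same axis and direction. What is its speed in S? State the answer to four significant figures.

0.9938c

Compose velocities in two stages. Stage 1 (into S'): u₁ = (0.65+0.9057)/(1+0.65×0.9057) = 0.97923.
Stage 2 (into S): u = (0.97923+0.5444)/(1+0.97923×0.5444) = 0.99383, so the speed is 0.9938c.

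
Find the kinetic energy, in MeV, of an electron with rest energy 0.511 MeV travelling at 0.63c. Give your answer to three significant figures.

β² = 0.3969, so γ = 1/√0.6031 = 1.28767.
Kinetic energy: K = (γ − 1)mc² = (1.28767 − 1) × 0.511 MeV = 0.28767 × 0.511 = 0.147 MeV.

0.147 MeV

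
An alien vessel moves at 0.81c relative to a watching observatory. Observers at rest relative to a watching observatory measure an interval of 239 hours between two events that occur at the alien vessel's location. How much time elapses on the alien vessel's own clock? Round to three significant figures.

γ = 1/√(1 − β²) = 1/√(1 − 0.6561) = 1/√0.3439 = 1/0.58643 = 1.7052.
The alien vessel's clock runs slow as seen from a watching observatory, so Δτ = Δt/γ = 239/1.7052 = 140 hours.

140 hours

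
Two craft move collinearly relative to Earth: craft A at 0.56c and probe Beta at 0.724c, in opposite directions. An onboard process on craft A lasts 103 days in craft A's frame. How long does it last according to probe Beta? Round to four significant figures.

Speed of craft A in probe Beta's frame: u = (v_A + v_B)/(1 + v_A v_B/c²) = (0.56 + 0.724)/(1 + 0.56×0.724) = 1.284/1.40544 = 0.91359; |u| = 0.91359c.
At |u| = 0.91359c, γ = (1 − 0.834647)^(−1/2) = 2.4592.
Craft A's interval is proper; time dilation gives Δt_B = γΔτ = 2.4592 × 103 days = 253.3 days.

253.3 days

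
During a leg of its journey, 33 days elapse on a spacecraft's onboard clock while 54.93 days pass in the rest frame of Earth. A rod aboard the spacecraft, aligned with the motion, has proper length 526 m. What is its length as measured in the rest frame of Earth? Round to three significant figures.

316 m

The time-dilation ratio gives γ = 54.93/33 = 1.66455.
The rod contracts by the same γ: 526 m / 1.66455 = 316 m.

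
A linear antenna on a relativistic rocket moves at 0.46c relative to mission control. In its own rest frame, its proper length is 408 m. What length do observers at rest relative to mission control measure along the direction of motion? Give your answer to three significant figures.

Lorentz factor: γ = (1 − 0.2116)^(−1/2) = 1.1262.
Along the direction of motion the measured length is L₀/γ = 408/1.1262 = 362 m.

362 m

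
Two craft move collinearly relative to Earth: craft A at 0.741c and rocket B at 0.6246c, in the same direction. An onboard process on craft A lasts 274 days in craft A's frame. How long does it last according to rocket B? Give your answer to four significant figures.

280.7 days

The velocity of craft A relative to rocket B is (0.741 − 0.6246)c / (1 − 0.741×0.6246) = 0.21669c; relative speed 0.21669c.
At |u| = 0.21669c, γ = (1 − 0.0469546)^(−1/2) = 1.0243.
Craft A's interval is proper; time dilation gives Δt_B = γΔτ = 1.0243 × 274 days = 280.7 days.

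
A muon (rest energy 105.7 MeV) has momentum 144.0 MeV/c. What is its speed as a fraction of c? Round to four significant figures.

0.8061c

βγ = pc/(mc²) = 144.0/105.7 = 1.3623.
Since γ² = 1 + (βγ)² = 2.85586, γ = √2.85586 = 1.68993, and β = (βγ)/γ = 1.3623/1.68993 = 0.8061.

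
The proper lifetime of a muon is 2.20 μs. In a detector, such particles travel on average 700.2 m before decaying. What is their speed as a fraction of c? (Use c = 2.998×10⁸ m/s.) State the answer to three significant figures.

0.728c

Let x = d/(cτ) = 700.2 m / (2.998×10⁸ m/s × 2.200×10^-6 s) = 1.0616. Since d = βγcτ, x = βγ = β/√(1−β²).
Solving: β² = x²/(1+x²) = 1.12699/2.12699 = 0.529852, so β = 0.728.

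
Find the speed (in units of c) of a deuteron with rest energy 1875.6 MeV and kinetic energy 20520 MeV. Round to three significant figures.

K = (γ−1)mc², so γ = 1 + 20520/1875.6 = 11.94.
Then v/c = √(1 − γ⁻²) = √(1 − 0.00701441) = √0.99298559 = 0.996.

0.996c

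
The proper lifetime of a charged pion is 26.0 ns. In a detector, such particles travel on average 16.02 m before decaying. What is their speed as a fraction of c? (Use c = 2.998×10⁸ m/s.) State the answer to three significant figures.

d = βγcτ ⇒ βγ = d/(cτ) = 16.02 m / (7.7948 m) = 2.0552.
β = (βγ)/√(1+(βγ)²) = 2.0552/√5.22385 = 0.899.

0.899c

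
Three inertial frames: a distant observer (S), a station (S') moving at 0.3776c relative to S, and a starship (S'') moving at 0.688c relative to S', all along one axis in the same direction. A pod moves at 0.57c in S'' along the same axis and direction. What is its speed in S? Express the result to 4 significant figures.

0.9553c

Compose velocities in two stages. Stage 1 (into S'): u₁ = (0.57+0.688)/(1+0.57×0.688) = 0.90363.
Stage 2 (into S): u = (0.90363+0.3776)/(1+0.90363×0.3776) = 0.95528, so the speed is 0.9553c.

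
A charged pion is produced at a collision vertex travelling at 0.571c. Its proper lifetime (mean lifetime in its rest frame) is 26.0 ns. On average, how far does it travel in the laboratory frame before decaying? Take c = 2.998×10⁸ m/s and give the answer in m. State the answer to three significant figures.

5.42 m

β² = 0.326041, so γ = 1/√0.673959 = 1.2181.
Lab-frame lifetime: Δt = γτ = 1.2181 × 26.0 ns = 31.671 ns.
Distance: d = vΔt = 0.571 × 2.998×10⁸ m/s × 3.1671×10^-8 s = 5.42 m.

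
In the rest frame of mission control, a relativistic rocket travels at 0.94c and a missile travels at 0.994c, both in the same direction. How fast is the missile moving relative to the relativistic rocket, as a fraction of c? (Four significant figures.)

0.8227c

Transform to the relativistic rocket's frame: u' = (u − v)/(1 − uv/c²).
u' = (0.994 − 0.94)/(1 − 0.994×0.94) = 0.054/0.06564 = 0.82267.
Speed in the relativistic rocket's frame: 0.8227c (in the same direction).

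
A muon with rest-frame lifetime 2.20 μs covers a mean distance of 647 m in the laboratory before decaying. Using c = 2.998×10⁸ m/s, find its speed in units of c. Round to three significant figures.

Let x = d/(cτ) = 647.0 m / (2.998×10⁸ m/s × 2.200×10^-6 s) = 0.98096. Since d = βγcτ, x = βγ = β/√(1−β²).
Solving: β² = x²/(1+x²) = 0.962283/1.962283 = 0.49039, so β = 0.700.

0.700c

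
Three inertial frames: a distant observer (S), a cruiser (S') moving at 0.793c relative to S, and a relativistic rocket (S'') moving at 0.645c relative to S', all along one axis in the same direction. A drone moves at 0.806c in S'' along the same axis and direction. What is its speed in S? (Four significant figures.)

0.9947c

Apply u = (u'+v)/(1+u'v) twice. Drone in the cruiser frame: (0.806+0.645)/(1+0.806·0.645) = 1.451/1.51987 = 0.95469c.
That velocity, transformed to the rest frame of a distant observer: (0.95469+0.793)/(1+0.95469·0.793) = 1.74769/1.75706917 = 0.99466c.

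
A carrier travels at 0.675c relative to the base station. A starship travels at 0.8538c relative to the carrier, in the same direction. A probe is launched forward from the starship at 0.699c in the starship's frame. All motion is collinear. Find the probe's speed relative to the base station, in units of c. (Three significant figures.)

0.995c

Compose velocities in two stages. Stage 1 (into S'): u₁ = (0.699+0.8538)/(1+0.699×0.8538) = 0.97244.
Stage 2 (into S): u = (0.97244+0.675)/(1+0.97244×0.675) = 0.99459, so the speed is 0.995c.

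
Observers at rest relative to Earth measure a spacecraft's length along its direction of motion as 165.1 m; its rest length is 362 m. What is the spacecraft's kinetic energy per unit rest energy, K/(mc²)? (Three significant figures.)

1.19

γ = L₀/L = 362/165.1 = 2.19261.
Since K = (γ−1)mc², K/(mc²) = 2.19261 − 1 = 1.19.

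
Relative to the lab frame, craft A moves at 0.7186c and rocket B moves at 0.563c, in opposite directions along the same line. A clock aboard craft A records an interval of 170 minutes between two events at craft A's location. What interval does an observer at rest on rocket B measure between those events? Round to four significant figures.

415.5 minutes

The velocity of craft A relative to rocket B is (0.7186 + 0.563)c / (1 + 0.7186×0.563) = 0.91245c; relative speed 0.91245c.
γ for this relative speed: γ = 1/√(1 − 0.832565) = 2.4439.
The clock on craft A records proper time, so rocket B measures Δt = γΔτ = 2.4439 × 170 = 415.5 minutes.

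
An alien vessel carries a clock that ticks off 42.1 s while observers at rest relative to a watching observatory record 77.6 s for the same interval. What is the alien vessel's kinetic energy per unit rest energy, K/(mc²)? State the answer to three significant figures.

γ = Δt/Δτ = 77.6/42.1 = 1.84323.
K/(mc²) = γ − 1 = 1.84323 − 1 = 0.843.

0.843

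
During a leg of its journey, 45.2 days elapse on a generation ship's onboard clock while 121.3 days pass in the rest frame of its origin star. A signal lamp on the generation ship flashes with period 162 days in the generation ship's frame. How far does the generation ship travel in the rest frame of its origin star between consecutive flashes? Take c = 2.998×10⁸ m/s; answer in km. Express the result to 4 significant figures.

γ = Δt/Δτ = 121.3/45.2 = 2.68363.
β = √(1 − 1/γ²) = 0.92798. Lab-frame period = γτ = 2.68363×162 days = 434.75 days. Distance = βc × γτ = 0.92798 × 2.998×10⁸ m/s × 37562400 s = 1.0450×10^16 m = 1.045×10^13 km.

1.045×10^13 km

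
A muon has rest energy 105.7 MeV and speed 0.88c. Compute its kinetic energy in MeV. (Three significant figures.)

γ = 1/√(1 − β²) = 1/√(1 − 0.7744) = 1/√0.2256 = 1/0.474974 = 2.1054.
Kinetic energy: K = (γ − 1)mc² = (2.1054 − 1) × 105.7 MeV = 1.1054 × 105.7 = 117 MeV.

117 MeV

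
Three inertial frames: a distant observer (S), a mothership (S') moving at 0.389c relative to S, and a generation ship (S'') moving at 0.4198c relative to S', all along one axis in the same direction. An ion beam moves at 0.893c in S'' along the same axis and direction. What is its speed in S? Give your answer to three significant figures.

Compose velocities in two stages. Stage 1 (into S'): u₁ = (0.893+0.4198)/(1+0.893×0.4198) = 0.95485.
Stage 2 (into S): u = (0.95485+0.389)/(1+0.95485×0.389) = 0.97988, so the speed is 0.980c.

0.980c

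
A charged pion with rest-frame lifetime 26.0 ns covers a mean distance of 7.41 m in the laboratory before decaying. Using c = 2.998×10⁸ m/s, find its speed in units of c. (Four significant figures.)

0.6890c

d = βγcτ ⇒ βγ = d/(cτ) = 7.410 m / (7.7948 m) = 0.95063.
β = (βγ)/√(1+(βγ)²) = 0.95063/√1.903697 = 0.6890.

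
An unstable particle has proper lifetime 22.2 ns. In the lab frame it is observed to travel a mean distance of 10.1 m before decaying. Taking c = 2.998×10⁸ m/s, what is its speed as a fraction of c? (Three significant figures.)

0.835c

Let x = d/(cτ) = 10.10 m / (2.998×10⁸ m/s × 2.220×10^-8 s) = 1.5175. Since d = βγcτ, x = βγ = β/√(1−β²).
Solving: β² = x²/(1+x²) = 2.30281/3.30281 = 0.697228, so β = 0.835.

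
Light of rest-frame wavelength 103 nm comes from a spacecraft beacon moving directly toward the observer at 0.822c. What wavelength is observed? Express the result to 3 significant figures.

Relativistic Doppler for wavelength: λ_obs = λ_src · √((1−β)/(1+β)).
With β = 0.822: factor = √(0.178/1.822) = 0.31256.
λ_obs = 103 × 0.31256 = 32.2 nm.

32.2 nm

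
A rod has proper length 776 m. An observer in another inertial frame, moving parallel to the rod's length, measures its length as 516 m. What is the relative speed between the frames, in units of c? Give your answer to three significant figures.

Length contraction gives γ = L₀/L = 776/516 = 1.5039.
β = √(1 − 1/γ²) = √0.557858 = 0.747.

0.747c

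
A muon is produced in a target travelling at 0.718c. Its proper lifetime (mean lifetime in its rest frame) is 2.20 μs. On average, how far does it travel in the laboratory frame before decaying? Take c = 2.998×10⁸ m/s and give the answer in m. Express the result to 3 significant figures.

680 m

β² = 0.515524, so γ = 1/√0.484476 = 1.4367.
Lab-frame lifetime: Δt = γτ = 1.4367 × 2.20 μs = 3.1607 μs.
Distance: d = vΔt = 0.718 × 2.998×10⁸ m/s × 3.1607×10^-6 s = 680 m.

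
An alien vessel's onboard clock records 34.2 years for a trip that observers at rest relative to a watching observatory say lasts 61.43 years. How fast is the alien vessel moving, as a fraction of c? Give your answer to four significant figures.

γ = Δt/Δτ = 61.43/34.2 = 1.7962.
β = √(1 − 1/γ²) = √(1 − 0.309949) = √0.690051 = 0.8307.

0.8307c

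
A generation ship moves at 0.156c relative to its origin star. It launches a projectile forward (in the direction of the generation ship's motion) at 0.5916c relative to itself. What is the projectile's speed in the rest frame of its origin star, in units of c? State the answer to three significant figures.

0.684c

In units of c, u = (u' + v)/(1 + u'v) with u' = 0.5916 and v = 0.156.
Numerator: 0.5916 + 0.156 = 0.7476. Denominator: 1 + (0.5916)(0.156) = 1.0922896.
u = 0.7476/1.0922896 = 0.68443, so the speed is 0.684c.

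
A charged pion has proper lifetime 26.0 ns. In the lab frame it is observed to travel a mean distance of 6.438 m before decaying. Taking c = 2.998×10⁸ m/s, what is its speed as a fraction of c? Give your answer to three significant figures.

0.637c

Let x = d/(cτ) = 6.438 m / (2.998×10⁸ m/s × 2.600×10^-8 s) = 0.82594. Since d = βγcτ, x = βγ = β/√(1−β²).
Solving: β² = x²/(1+x²) = 0.682177/1.682177 = 0.405532, so β = 0.637.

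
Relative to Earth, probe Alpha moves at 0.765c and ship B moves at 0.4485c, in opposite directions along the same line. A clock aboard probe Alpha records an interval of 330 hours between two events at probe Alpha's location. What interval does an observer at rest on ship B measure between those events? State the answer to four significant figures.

Speed of probe Alpha in ship B's frame: u = (v_A + v_B)/(1 + v_A v_B/c²) = (0.765 + 0.4485)/(1 + 0.765×0.4485) = 1.2135/1.3431025 = 0.90351; |u| = 0.90351c.
γ for this relative speed: γ = 1/√(1 − 0.81633) = 2.3334.
Probe Alpha's interval is proper; time dilation gives Δt_B = γΔτ = 2.3334 × 330 hours = 770.0 hours.

770.0 hours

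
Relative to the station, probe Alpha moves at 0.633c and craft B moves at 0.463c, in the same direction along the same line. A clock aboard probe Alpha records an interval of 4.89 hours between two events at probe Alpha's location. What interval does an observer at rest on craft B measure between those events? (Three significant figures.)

Transform probe Alpha's velocity into craft B's frame: (0.633 − 0.463)/(1 − 0.633·0.463) = 0.17/0.706921, so the relative speed is 0.24048c.
γ for this relative speed: γ = 1/√(1 − 0.0578306) = 1.0302.
The clock on probe Alpha records proper time, so craft B measures Δt = γΔτ = 1.0302 × 4.89 = 5.04 hours.

5.04 hours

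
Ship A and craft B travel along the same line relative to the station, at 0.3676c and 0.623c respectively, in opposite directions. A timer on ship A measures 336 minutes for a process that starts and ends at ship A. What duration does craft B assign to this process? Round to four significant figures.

567.7 minutes

Transform ship A's velocity into craft B's frame: (0.3676 + 0.623)/(1 + 0.3676·0.623) = 0.9906/1.2290148, so the relative speed is 0.80601c.
At |u| = 0.80601c, γ = (1 − 0.649652)^(−1/2) = 1.6895.
The clock on ship A records proper time, so craft B measures Δt = γΔτ = 1.6895 × 336 = 567.7 minutes.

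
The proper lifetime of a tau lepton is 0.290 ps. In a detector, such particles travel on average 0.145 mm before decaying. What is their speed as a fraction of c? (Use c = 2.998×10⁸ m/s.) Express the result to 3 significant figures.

Let x = d/(cτ) = 1.450×10^-4 m / (2.998×10⁸ m/s × 2.900×10^-13 s) = 1.6678. Since d = βγcτ, x = βγ = β/√(1−β²).
Solving: β² = x²/(1+x²) = 2.78156/3.78156 = 0.735559, so β = 0.858.

0.858c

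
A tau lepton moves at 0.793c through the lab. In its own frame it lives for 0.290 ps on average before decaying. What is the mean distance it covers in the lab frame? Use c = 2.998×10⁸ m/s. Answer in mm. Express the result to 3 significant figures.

0.113 mm

With β = 0.793, γ = 1/√(1 − 0.793²) = 1/√0.371151 = 1.6414.
Lab-frame lifetime: Δt = γτ = 1.6414 × 0.290 ps = 0.47601 ps.
Distance: d = vΔt = 0.793 × 2.998×10⁸ m/s × 4.7601×10^-13 s = 1.13×10^-4 m = 0.113 mm.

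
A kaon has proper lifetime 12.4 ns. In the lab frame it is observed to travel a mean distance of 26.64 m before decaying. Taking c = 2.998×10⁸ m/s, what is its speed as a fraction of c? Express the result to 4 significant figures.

d = βγcτ ⇒ βγ = d/(cτ) = 26.64 m / (3.71752 m) = 7.1661.
β = (βγ)/√(1+(βγ)²) = 7.1661/√52.353 = 0.9904.

0.9904c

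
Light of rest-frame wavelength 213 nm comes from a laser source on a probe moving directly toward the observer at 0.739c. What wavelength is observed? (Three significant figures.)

82.5 nm

Relativistic Doppler for wavelength: λ_obs = λ_src · √((1−β)/(1+β)).
With β = 0.739: factor = √(0.261/1.739) = 0.38741.
λ_obs = 213 × 0.38741 = 82.5 nm.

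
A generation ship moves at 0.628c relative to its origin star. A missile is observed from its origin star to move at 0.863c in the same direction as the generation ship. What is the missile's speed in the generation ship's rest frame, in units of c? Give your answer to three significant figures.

Transform to the generation ship's frame: u' = (u − v)/(1 − uv/c²).
u' = (0.863 − 0.628)/(1 − 0.863×0.628) = 0.235/0.458036 = 0.51306.
Speed in the generation ship's frame: 0.513c (in the same direction).

0.513c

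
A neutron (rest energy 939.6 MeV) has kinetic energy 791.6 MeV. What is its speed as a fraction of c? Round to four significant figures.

K = (γ−1)mc², so γ = 1 + 791.6/939.6 = 1.8425.
Then v/c = √(1 − γ⁻²) = √(1 − 0.294568) = √0.705432 = 0.8399.

0.8399c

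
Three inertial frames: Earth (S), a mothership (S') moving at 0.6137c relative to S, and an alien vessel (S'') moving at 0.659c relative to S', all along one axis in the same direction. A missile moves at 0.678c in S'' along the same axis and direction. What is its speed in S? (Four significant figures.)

Apply u = (u'+v)/(1+u'v) twice. Missile in the mothership frame: (0.678+0.659)/(1+0.678·0.659) = 1.337/1.446802 = 0.92411c.
That velocity, transformed to the rest frame of Earth: (0.92411+0.6137)/(1+0.92411·0.6137) = 1.53781/1.567126307 = 0.98129c.

0.9813c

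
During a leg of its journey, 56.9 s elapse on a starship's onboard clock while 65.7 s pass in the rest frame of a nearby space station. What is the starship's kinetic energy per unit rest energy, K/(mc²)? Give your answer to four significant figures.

The time-dilation ratio gives γ = 65.7/56.9 = 1.15466.
K/(mc²) = γ − 1 = 1.15466 − 1 = 0.1547.

0.1547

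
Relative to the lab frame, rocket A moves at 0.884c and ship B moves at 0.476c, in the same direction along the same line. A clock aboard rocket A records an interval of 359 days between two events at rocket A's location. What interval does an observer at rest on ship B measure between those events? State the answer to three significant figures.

506 days

Speed of rocket A in ship B's frame: u = (v_A − v_B)/(1 − v_A v_B/c²) = (0.884 − 0.476)/(1 − 0.884×0.476) = 0.408/0.579216 = 0.7044; |u| = 0.7044c.
γ for this relative speed: γ = 1/√(1 − 0.496179) = 1.4088.
Rocket A's interval is proper; time dilation gives Δt_B = γΔτ = 1.4088 × 359 days = 506 days.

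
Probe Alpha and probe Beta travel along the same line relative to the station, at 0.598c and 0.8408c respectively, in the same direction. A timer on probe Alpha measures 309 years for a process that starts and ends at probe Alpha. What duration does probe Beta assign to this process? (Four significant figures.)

Transform probe Alpha's velocity into probe Beta's frame: (0.598 − 0.8408)/(1 − 0.598·0.8408) = −0.2428/0.4972016, so the relative speed is 0.48833c.
At |u| = 0.48833c, γ = (1 − 0.238466)^(−1/2) = 1.1459.
Probe Alpha's interval is proper; time dilation gives Δt_B = γΔτ = 1.1459 × 309 years = 354.1 years.

354.1 years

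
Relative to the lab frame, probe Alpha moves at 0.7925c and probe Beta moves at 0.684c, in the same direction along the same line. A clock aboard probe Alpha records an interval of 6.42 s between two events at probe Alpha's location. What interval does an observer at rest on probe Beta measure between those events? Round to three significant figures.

6.61 s

The velocity of probe Alpha relative to probe Beta is (0.7925 − 0.684)c / (1 − 0.7925×0.684) = 0.23694c; relative speed 0.23694c.
γ for this relative speed: γ = 1/√(1 − 0.0561406) = 1.0293.
The clock on probe Alpha records proper time, so probe Beta measures Δt = γΔτ = 1.0293 × 6.42 = 6.61 s.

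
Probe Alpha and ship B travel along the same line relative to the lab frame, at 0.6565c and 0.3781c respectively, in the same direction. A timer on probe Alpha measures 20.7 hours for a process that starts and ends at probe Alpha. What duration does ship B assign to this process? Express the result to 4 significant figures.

22.28 hours

The velocity of probe Alpha relative to ship B is (0.6565 − 0.3781)c / (1 − 0.6565×0.3781) = 0.37032c; relative speed 0.37032c.
γ for this relative speed: γ = 1/√(1 − 0.137137) = 1.0765.
Probe Alpha's interval is proper; time dilation gives Δt_B = γΔτ = 1.0765 × 20.7 hours = 22.28 hours.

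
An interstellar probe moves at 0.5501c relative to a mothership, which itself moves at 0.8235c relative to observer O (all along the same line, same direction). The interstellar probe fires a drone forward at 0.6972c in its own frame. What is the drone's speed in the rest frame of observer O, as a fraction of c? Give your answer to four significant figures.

First combine the drone and interstellar probe (S''→S'): u₁ = (0.6972 + 0.5501)/(1 + 0.6972×0.5501) = 1.2473/1.38352972 = 0.90153.
Then combine with the mothership (S'→S): u = (0.90153 + 0.8235)/(1 + 0.90153×0.8235) = 1.72503/1.742409955 = 0.99003.

0.9900c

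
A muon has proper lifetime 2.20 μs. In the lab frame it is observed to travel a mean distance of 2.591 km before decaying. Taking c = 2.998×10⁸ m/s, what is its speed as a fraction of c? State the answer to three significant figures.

0.969c

Lab distance = (lab lifetime)·v = γτ·βc, so βγ = d/(cτ) = 2591/(2.998×10⁸ × 2.200×10^-6) = 3.9284.
With βγ = 3.9284: γ² = 1 + (βγ)² = 16.4323, and β = (βγ)/γ = 3.9284/4.05368 = 0.969.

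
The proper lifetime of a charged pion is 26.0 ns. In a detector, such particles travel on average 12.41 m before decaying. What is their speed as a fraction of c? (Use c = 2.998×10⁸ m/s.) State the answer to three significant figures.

d = βγcτ ⇒ βγ = d/(cτ) = 12.41 m / (7.7948 m) = 1.5921.
β = (βγ)/√(1+(βγ)²) = 1.5921/√3.53478 = 0.847.

0.847c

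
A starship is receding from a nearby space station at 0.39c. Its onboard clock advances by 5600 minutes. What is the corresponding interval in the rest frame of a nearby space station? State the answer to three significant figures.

γ = 1/√(1 − β²) = 1/√(1 − 0.1521) = 1/√0.8479 = 1/0.920815 = 1.086.
The onboard clock measures proper time, so the interval in the rest frame of a nearby space station is dilated: Δt = γ·Δτ = 1.086 × 5600 minutes = 6080 minutes.

6080 minutes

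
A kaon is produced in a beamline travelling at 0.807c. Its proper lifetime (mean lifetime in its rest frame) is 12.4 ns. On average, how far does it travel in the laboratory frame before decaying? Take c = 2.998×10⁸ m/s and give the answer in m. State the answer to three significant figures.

With β = 0.807, γ = 1/√(1 − 0.807²) = 1/√0.348751 = 1.6933.
Lab-frame lifetime: Δt = γτ = 1.6933 × 12.4 ns = 20.997 ns.
Distance: d = vΔt = 0.807 × 2.998×10⁸ m/s × 2.0997×10^-8 s = 5.08 m.

5.08 m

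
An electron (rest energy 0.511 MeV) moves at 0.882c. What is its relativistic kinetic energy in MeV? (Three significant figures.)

β² = 0.777924, so γ = 1/√0.222076 = 2.122.
Kinetic energy: K = (γ − 1)mc² = (2.122 − 1) × 0.511 MeV = 1.122 × 0.511 = 0.573 MeV.

0.573 MeV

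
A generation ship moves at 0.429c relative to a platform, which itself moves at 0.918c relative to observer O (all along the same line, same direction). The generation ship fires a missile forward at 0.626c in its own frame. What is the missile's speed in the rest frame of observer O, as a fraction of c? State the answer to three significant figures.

Compose velocities in two stages. Stage 1 (into S'): u₁ = (0.626+0.429)/(1+0.626×0.429) = 0.83166.
Stage 2 (into S): u = (0.83166+0.918)/(1+0.83166×0.918) = 0.99217, so the speed is 0.992c.

0.992c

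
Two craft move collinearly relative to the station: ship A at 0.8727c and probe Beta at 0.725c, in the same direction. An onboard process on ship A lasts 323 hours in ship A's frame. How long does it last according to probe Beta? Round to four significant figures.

352.8 hours

Speed of ship A in probe Beta's frame: u = (v_A − v_B)/(1 − v_A v_B/c²) = (0.8727 − 0.725)/(1 − 0.8727×0.725) = 0.1477/0.3672925 = 0.40213; |u| = 0.40213c.
γ for this relative speed: γ = 1/√(1 − 0.161709) = 1.0922.
The clock on ship A records proper time, so probe Beta measures Δt = γΔτ = 1.0922 × 323 = 352.8 hours.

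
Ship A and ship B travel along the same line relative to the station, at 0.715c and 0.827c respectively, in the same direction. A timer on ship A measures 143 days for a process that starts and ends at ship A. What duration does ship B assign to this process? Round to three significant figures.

Speed of ship A in ship B's frame: u = (v_A − v_B)/(1 − v_A v_B/c²) = (0.715 − 0.827)/(1 − 0.715×0.827) = −0.112/0.408695 = −0.27404; |u| = 0.27404c.
At |u| = 0.27404c, γ = (1 − 0.0750979)^(−1/2) = 1.0398.
Ship A's interval is proper; time dilation gives Δt_B = γΔτ = 1.0398 × 143 days = 149 days.

149 days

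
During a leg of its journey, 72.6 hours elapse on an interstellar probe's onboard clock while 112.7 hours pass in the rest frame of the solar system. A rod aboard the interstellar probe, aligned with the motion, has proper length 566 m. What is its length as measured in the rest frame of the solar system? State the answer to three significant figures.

The time-dilation ratio gives γ = 112.7/72.6 = 1.55234.
L = L₀/γ = 566/1.55234 = 365 m.

365 m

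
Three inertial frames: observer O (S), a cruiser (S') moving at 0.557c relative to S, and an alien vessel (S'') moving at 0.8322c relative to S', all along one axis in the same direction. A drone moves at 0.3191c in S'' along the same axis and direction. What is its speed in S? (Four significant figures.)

0.9735c

First combine the drone and alien vessel (S''→S'): u₁ = (0.3191 + 0.8322)/(1 + 0.3191×0.8322) = 1.1513/1.26555502 = 0.90972.
Then combine with the cruiser (S'→S): u = (0.90972 + 0.557)/(1 + 0.90972×0.557) = 1.46672/1.50671404 = 0.97346.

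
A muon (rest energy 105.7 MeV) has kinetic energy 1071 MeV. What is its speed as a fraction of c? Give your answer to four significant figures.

γ = 1 + K/(mc²) = 1 + 1071/105.7 = 11.132.
β = √(1 − 1/γ²) = √(1 − 0.00806963) = √0.99193037 = 0.9960.

0.9960c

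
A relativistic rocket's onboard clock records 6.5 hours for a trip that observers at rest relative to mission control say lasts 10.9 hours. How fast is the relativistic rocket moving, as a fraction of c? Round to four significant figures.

γ = Δt/Δτ = 10.9/6.5 = 1.6769.
β = √(1 − 1/γ²) = √(1 − 0.35562) = √0.64438 = 0.8027.

0.8027c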